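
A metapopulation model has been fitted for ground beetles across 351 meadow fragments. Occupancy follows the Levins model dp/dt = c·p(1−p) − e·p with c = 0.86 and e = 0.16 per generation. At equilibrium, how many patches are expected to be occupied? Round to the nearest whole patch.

p* = 1 − e/c = 1 − 0.16/0.86 = 0.8140.
Expected occupied patches = N × p* = 351 × 0.8140 = 285.70 ≈ 286.

286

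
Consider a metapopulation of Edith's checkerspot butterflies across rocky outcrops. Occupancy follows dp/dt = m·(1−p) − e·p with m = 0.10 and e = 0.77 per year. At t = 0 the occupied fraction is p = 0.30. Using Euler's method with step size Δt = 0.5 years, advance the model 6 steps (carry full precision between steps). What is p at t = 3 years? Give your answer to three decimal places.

0.121

Update rule: p ← p + [m·(1−p) − e·p]·Δt with Δt = 0.5.
t = 0.5: p = 0.30000 + (-0.08050) = 0.21950
t = 1: p = 0.21950 + (-0.04548) = 0.17402
t = 1.5: p = 0.17402 + (-0.02570) = 0.14832
t = 2: p = 0.14832 + (-0.01452) = 0.13380
t = 2.5: p = 0.13380 + (-0.00820) = 0.12560
t = 3: p = 0.12560 + (-0.00463) = 0.12096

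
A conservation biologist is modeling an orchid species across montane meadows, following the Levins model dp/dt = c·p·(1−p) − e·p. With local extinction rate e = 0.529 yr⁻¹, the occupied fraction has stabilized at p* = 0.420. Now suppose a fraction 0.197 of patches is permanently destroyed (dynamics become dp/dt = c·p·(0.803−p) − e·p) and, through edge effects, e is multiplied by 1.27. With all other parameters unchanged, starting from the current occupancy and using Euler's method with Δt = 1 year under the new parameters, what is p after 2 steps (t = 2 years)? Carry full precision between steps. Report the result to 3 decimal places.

0.228

Balance c(1−p*) = e gives c = e/(1 − 0.42000) = 0.529/0.58000 = 0.91207.
Starting from p₀ = 0.42000; update p ← p + (dp/dt)·Δt with the new parameters.
t = 1: p = 0.42000 + (-0.13545) = 0.28455
t = 2: p = 0.28455 + (-0.05661) = 0.22793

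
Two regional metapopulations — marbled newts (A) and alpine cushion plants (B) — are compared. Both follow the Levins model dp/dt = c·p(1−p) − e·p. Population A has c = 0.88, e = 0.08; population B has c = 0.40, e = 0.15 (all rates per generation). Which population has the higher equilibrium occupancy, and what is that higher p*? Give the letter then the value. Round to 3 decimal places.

A: p*_A = 1 − 0.08/0.88 = 0.9091.
B: p*_B = 1 − 0.15/0.40 = 0.6250.
A is higher at 0.9091.

A, 0.909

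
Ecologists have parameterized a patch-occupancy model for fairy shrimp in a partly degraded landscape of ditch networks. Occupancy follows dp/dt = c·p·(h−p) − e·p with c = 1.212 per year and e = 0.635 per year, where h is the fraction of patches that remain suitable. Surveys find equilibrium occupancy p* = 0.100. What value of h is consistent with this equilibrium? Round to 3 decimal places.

0.624

At equilibrium c(h−p*) = e, so h = p* + e/c.
h = 0.100 + 0.635/1.212 = 0.100 + 0.5239 = 0.6239.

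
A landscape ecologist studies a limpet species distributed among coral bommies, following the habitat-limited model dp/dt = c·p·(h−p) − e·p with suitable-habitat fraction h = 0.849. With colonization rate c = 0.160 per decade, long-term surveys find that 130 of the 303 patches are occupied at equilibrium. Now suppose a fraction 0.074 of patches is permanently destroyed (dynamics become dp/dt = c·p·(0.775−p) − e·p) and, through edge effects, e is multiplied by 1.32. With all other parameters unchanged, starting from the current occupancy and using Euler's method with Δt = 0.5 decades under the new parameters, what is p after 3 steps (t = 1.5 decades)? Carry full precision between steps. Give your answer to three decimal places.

0.409

Observed p* = 130/303 = 0.42904.
Balance c(h−p*) = e gives e = 0.160×(0.849 − 0.42904) = 0.06719.
Starting from p₀ = 0.42904; update p ← p + (dp/dt)·Δt with the new parameters.
p: 0.42904 → 0.42189  (Δp = -0.00715)
p: 0.42189 → 0.41510  (Δp = -0.00679)
p: 0.41510 → 0.40864  (Δp = -0.00646)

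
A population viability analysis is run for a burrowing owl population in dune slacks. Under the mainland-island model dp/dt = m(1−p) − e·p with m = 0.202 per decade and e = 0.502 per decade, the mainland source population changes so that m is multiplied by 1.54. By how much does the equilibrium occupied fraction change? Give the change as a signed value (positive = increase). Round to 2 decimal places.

0.10

Before: p* = 0.202/(0.202+0.502) = 0.2869.
After: m = 0.31108, e = 0.502; p* = 0.31108/0.8131 = 0.3826.
Δp* = 0.3826 − 0.2869 = +0.0957.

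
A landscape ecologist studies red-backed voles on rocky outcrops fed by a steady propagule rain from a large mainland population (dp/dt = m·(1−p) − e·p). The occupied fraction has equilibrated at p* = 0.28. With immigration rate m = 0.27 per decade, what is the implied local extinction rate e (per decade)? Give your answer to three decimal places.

At equilibrium m(1−p*) = e·p*, so e = m(1−p*)/p*.
e = 0.27 × 0.7200 / 0.28 = 0.6943.

0.694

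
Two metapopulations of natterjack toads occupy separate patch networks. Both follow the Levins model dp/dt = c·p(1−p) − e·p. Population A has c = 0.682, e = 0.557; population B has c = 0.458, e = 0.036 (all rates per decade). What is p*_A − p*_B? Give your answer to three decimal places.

-0.738

A: p*_A = 1 − 0.557/0.682 = 0.1833.
B: p*_B = 1 − 0.036/0.458 = 0.9214.
p*_A − p*_B = 0.1833 − 0.9214 = -0.7381.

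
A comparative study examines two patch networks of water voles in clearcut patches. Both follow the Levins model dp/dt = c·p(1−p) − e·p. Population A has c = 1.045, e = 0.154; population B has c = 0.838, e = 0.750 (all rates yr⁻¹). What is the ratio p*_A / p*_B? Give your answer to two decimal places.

8.12

A: p*_A = 1 − 0.154/1.045 = 0.8526.
B: p*_B = 1 − 0.750/0.838 = 0.1050.
p*_A / p*_B = 0.8526/0.1050 = 8.1194.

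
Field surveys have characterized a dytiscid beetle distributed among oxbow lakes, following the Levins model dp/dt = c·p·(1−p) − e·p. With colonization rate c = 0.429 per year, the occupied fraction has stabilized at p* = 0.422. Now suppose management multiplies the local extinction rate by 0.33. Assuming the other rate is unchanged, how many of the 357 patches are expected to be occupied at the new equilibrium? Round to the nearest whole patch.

Balance c(1−p*) = e gives e = 0.429×(1 − 0.42200) = 0.24796.
New p* = 1 − e/c = 1 − 0.08183/0.42900 = 0.80925.
Expected occupied = 357 × 0.80925 = 288.90 ≈ 289.

289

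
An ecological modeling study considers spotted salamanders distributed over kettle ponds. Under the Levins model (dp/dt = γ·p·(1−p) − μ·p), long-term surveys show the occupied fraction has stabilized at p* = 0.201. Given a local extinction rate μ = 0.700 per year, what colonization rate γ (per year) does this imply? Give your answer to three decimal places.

At equilibrium γ(1−p*) = μ, so γ = μ/(1−p*).
γ = 0.700/(1 − 0.201) = 0.700/0.7990 = 0.8761.

0.876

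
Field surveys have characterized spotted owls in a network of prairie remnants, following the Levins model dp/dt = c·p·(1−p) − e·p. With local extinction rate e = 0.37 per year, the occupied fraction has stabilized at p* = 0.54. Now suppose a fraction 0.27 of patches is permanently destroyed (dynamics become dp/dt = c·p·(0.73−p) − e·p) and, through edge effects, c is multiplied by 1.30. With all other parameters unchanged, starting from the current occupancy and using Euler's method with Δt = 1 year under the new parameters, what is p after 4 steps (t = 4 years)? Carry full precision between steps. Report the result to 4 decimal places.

0.3887

Balance c(1−p*) = e gives c = e/(1 − 0.54000) = 0.37/0.46000 = 0.80435.
Starting from p₀ = 0.54000; update p ← p + (dp/dt)·Δt with the new parameters.
p: 0.54000 → 0.44748  (Δp = -0.09252)
p: 0.44748 → 0.41411  (Δp = -0.03338)
p: 0.41411 → 0.39767  (Δp = -0.01643)
p: 0.39767 → 0.38872  (Δp = -0.00895)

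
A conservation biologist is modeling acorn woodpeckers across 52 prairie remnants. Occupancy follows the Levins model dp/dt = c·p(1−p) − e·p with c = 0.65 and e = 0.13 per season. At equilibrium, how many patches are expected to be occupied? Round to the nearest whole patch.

p* = 1 − e/c = 1 − 0.13/0.65 = 0.8000.
Expected occupied patches = N × p* = 52 × 0.8000 = 41.60 ≈ 42.

42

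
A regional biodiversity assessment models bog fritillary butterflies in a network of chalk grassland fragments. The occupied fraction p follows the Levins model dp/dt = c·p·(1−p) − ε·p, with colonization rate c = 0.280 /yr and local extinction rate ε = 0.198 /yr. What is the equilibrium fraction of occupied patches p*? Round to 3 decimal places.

0.293

At equilibrium, colonization balances extinction: c·p*·(1−p*) = ε·p*.
So p* = 1 − ε/c = 1 − 0.198/0.280 = 1 − 0.7071 = 0.2929.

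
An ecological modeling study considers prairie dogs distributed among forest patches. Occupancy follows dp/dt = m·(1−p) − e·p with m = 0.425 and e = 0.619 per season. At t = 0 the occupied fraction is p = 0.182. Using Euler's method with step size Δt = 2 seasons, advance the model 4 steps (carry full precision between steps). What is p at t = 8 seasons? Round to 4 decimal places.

0.0917

Update rule: p ← p + [m·(1−p) − e·p]·Δt with Δt = 2.
p: 0.18200 → 0.65198  (Δp = +0.46998)
p: 0.65198 → 0.14064  (Δp = -0.51134)
p: 0.14064 → 0.69698  (Δp = +0.55634)
p: 0.69698 → 0.09168  (Δp = -0.60530)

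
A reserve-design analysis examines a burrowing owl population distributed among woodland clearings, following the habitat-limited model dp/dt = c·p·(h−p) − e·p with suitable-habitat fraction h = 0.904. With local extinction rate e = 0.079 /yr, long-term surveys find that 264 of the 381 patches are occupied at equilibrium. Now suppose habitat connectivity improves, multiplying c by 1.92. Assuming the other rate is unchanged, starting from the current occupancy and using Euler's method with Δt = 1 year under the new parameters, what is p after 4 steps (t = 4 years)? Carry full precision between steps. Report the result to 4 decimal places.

Observed p* = 264/381 = 0.69291.
Balance c(h−p*) = e gives c = e/(0.904 − 0.69291) = 0.079/0.21109 = 0.37425.
Starting from p₀ = 0.69291; update p ← p + (dp/dt)·Δt with the new parameters.
step 1: Δp = +0.05036, p = 0.74327
step 2: Δp = +0.02712, p = 0.77040
step 3: Δp = +0.01310, p = 0.78350
step 4: Δp = +0.00595, p = 0.78944

0.7894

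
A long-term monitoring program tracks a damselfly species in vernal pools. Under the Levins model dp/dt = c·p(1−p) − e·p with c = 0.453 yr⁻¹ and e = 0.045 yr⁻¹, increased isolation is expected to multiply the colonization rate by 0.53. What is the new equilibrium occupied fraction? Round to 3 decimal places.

0.813

Before: p* = 1 − 0.045/0.453 = 0.9007.
After the change, c = 0.24009, e = 0.045, so p* = 1 − 0.045/0.24009 = 0.8126.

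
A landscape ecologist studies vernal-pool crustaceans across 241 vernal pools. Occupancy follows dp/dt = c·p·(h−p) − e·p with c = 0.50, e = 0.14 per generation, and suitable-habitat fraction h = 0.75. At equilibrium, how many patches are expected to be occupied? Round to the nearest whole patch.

113

p* = h − e/c = 0.75 − 0.2800 = 0.4700.
Expected occupied patches = N × p* = 241 × 0.4700 = 113.27 ≈ 113.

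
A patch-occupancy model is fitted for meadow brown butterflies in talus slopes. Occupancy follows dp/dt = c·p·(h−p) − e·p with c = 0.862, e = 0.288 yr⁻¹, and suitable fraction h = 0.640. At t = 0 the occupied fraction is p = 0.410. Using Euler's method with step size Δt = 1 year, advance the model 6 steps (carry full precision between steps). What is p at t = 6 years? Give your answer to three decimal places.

Update rule: p ← p + [c·p·(h−p) − e·p]·Δt with Δt = 1.
t = 1: p = 0.41000 + (-0.03679) = 0.37321
t = 2: p = 0.37321 + (-0.02165) = 0.35155
t = 3: p = 0.35155 + (-0.01384) = 0.33772
t = 4: p = 0.33772 + (-0.00926) = 0.32845
t = 5: p = 0.32845 + (-0.00639) = 0.32206
t = 6: p = 0.32206 + (-0.00449) = 0.31758

0.318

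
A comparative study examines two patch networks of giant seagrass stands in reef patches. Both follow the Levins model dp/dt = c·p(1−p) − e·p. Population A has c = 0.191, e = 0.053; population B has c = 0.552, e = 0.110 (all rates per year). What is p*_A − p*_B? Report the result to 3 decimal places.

A: p*_A = 1 − 0.053/0.191 = 0.7225.
B: p*_B = 1 − 0.110/0.552 = 0.8007.
p*_A − p*_B = 0.7225 − 0.8007 = -0.0782.

-0.078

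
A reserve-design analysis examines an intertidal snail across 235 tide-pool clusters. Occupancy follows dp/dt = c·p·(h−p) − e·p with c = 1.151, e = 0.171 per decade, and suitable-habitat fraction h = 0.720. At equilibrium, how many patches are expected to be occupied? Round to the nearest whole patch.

p* = h − e/c = 0.720 − 0.1486 = 0.5714.
Expected occupied patches = N × p* = 235 × 0.5714 = 134.29 ≈ 134.

134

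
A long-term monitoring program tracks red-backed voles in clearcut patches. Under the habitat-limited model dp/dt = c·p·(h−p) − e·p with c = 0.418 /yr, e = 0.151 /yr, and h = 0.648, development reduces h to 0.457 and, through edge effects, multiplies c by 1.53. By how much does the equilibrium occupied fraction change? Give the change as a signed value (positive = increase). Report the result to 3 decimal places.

Before: p* = h − e/c = 0.648 − 0.151/0.418 = 0.648 − 0.3612 = 0.2868.
After: c = 0.63954, e = 0.151, h = 0.457; p* = 0.457 − 0.151/0.63954 = 0.2209.
Δp* = 0.2209 − 0.2868 = -0.0659.

-0.066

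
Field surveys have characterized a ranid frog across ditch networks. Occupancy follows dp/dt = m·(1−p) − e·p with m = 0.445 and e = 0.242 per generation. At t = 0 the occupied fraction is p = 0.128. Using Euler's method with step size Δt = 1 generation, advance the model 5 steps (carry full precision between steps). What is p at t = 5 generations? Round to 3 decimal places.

Update rule: p ← p + [m·(1−p) − e·p]·Δt with Δt = 1.
p: 0.12800 → 0.48506  (Δp = +0.35706)
p: 0.48506 → 0.59683  (Δp = +0.11176)
p: 0.59683 → 0.63181  (Δp = +0.03498)
p: 0.63181 → 0.64276  (Δp = +0.01095)
p: 0.64276 → 0.64618  (Δp = +0.00343)

0.646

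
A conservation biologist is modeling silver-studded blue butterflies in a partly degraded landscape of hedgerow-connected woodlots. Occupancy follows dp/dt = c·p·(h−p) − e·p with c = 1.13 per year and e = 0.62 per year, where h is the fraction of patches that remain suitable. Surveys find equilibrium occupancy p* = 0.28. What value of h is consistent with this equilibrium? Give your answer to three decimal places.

At equilibrium c(h−p*) = e, so h = p* + e/c.
h = 0.28 + 0.62/1.13 = 0.28 + 0.5487 = 0.8287.

0.829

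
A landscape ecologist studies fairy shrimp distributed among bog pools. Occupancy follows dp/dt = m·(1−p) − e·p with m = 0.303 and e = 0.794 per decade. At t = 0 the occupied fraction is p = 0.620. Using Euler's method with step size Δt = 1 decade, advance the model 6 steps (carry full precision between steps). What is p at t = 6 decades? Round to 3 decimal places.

Update rule: p ← p + [m·(1−p) − e·p]·Δt with Δt = 1.
  1  |  dp/dt·Δt = -0.377140  |  p_1 = 0.242860
  2  |  dp/dt·Δt = +0.036583  |  p_2 = 0.279443
  3  |  dp/dt·Δt = -0.003549  |  p_3 = 0.275894
  4  |  dp/dt·Δt = +0.000344  |  p_4 = 0.276238
  5  |  dp/dt·Δt = -0.000033  |  p_5 = 0.276205
  6  |  dp/dt·Δt = +0.000003  |  p_6 = 0.276208

0.276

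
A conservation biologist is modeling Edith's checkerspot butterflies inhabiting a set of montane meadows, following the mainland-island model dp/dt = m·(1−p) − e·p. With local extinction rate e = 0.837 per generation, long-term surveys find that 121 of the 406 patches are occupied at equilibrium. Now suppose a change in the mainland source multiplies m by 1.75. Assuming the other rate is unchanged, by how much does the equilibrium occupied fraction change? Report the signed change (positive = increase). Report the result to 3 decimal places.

0.128

Observed p* = 121/406 = 0.29803.
Balance m(1−p*) = e·p* gives m = e·p*/(1−p*) = 0.837×0.29803/0.70197 = 0.35536.
New p* = m/(m+e) = 0.62188/(0.62188+0.83700) = 0.42627.
Δp* = 0.42627 − 0.29803 = +0.12824.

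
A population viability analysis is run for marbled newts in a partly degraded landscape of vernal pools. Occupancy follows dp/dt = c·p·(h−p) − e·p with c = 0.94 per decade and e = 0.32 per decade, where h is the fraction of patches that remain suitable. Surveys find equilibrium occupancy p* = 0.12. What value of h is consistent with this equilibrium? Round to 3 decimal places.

0.460

At equilibrium c(h−p*) = e, so h = p* + e/c.
h = 0.12 + 0.32/0.94 = 0.12 + 0.3404 = 0.4604.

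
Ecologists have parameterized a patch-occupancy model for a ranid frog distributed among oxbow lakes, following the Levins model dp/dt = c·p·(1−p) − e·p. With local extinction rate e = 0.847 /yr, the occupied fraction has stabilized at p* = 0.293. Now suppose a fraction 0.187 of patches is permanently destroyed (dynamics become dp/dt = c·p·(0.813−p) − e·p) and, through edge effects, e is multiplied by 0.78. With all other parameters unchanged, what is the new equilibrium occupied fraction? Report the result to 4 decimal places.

0.2615

Balance c(1−p*) = e gives c = e/(1 − 0.29300) = 0.847/0.70700 = 1.19802.
New p* = 0.813 − e/c = 0.813 − 0.66066/1.19802 = 0.26154.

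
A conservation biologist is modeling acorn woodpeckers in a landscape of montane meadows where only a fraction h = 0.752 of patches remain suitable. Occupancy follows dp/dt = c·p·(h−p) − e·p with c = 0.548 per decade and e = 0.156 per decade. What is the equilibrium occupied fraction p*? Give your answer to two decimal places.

0.47

Setting dp/dt = 0 and dividing by p* gives c·(h−p*) = e.
So p* = h − e/c = 0.752 − 0.156/0.548 = 0.752 − 0.2847 = 0.4673.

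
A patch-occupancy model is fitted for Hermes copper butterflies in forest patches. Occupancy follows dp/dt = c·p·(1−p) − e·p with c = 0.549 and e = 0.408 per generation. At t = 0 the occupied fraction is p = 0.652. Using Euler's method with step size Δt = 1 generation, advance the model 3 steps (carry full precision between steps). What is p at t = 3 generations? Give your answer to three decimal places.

0.395

Update rule: p ← p + [c·p·(1−p) − e·p]·Δt with Δt = 1.
p: 0.65200 → 0.51055  (Δp = -0.14145)
p: 0.51055 → 0.43943  (Δp = -0.07112)
p: 0.43943 → 0.39538  (Δp = -0.04405)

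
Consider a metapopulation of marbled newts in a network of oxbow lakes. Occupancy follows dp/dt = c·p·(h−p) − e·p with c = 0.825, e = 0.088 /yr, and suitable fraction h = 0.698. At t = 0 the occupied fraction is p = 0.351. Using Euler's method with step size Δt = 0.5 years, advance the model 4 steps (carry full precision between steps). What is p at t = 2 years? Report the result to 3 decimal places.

0.475

Update rule: p ← p + [c·p·(h−p) − e·p]·Δt with Δt = 0.5.
step 1: Δp = +0.03480, p = 0.38580
step 2: Δp = +0.03271, p = 0.41851
step 3: Δp = +0.02984, p = 0.44834
step 4: Δp = +0.02644, p = 0.47479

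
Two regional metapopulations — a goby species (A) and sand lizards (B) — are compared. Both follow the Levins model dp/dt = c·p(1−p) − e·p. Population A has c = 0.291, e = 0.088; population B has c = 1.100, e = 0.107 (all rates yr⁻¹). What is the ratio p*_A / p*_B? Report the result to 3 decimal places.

A: p*_A = 1 − 0.088/0.291 = 0.6976.
B: p*_B = 1 − 0.107/1.100 = 0.9027.
p*_A / p*_B = 0.6976/0.9027 = 0.7728.

0.773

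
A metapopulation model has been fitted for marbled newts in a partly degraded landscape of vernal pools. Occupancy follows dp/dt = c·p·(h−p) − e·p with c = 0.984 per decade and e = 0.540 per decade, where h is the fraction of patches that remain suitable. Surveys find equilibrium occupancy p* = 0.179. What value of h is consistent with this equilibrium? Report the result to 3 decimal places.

At equilibrium c(h−p*) = e, so h = p* + e/c.
h = 0.179 + 0.540/0.984 = 0.179 + 0.5488 = 0.7278.

0.728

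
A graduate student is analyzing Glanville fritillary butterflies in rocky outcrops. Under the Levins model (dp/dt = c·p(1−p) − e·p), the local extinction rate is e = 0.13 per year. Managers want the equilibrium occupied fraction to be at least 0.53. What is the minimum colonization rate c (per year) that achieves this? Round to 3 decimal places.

p* = 1 − e/c ≥ 0.53 requires e/c ≤ 0.4700, i.e. c ≥ e/0.4700.
c_min = 0.13/0.4700 = 0.2766.

0.277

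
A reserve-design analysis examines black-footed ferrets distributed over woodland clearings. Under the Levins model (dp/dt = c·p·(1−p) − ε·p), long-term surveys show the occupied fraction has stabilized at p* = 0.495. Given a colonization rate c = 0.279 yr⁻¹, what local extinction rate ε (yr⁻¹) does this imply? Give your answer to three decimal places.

0.141

At equilibrium c(1−p*) = ε.
ε = 0.279 × (1 − 0.495) = 0.279 × 0.5050 = 0.1409.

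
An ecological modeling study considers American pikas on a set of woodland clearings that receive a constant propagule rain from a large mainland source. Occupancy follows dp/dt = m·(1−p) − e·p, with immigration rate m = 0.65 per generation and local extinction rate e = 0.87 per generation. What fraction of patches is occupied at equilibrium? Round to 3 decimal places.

0.428

At equilibrium the propagule rain into empty patches balances local extinction: m(1−p*) = e·p*.
p* = m/(m+e) = 0.65/(0.65+0.87) = 0.65/1.5200 = 0.4276.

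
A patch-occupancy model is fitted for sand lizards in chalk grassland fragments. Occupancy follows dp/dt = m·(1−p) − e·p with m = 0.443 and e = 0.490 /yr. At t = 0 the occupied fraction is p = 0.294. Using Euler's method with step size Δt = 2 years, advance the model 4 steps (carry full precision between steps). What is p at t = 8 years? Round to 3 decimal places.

0.373

Update rule: p ← p + [m·(1−p) − e·p]·Δt with Δt = 2.
t = 2: p = 0.29400 + (+0.33740) = 0.63140
t = 4: p = 0.63140 + (-0.29218) = 0.33921
t = 6: p = 0.33921 + (+0.25303) = 0.59224
t = 8: p = 0.59224 + (-0.21913) = 0.37312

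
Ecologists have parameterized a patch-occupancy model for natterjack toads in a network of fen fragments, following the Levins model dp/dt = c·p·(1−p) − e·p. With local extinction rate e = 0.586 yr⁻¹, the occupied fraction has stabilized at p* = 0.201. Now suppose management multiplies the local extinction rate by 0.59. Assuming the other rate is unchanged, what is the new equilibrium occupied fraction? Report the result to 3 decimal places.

0.529

Balance c(1−p*) = e gives c = e/(1 − 0.20100) = 0.586/0.79900 = 0.73342.
New p* = 1 − e/c = 1 − 0.34574/0.73342 = 0.52859.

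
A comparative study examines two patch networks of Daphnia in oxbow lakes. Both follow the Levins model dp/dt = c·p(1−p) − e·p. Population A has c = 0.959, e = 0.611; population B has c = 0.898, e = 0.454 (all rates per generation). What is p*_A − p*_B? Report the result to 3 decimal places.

-0.132

A: p*_A = 1 − 0.611/0.959 = 0.3629.
B: p*_B = 1 − 0.454/0.898 = 0.4944.
p*_A − p*_B = 0.3629 − 0.4944 = -0.1316.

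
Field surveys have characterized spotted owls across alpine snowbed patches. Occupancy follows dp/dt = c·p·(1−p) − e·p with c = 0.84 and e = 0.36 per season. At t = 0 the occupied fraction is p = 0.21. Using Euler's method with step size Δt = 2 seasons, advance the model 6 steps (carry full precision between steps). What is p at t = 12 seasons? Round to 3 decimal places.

0.571

Update rule: p ← p + [c·p·(1−p) − e·p]·Δt with Δt = 2.
  1  |  dp/dt·Δt = +0.127512  |  p_1 = 0.337512
  2  |  dp/dt·Δt = +0.132635  |  p_2 = 0.470147
  3  |  dp/dt·Δt = +0.079997  |  p_3 = 0.550144
  4  |  dp/dt·Δt = +0.019672  |  p_4 = 0.569816
  5  |  dp/dt·Δt = +0.001544  |  p_5 = 0.571360
  6  |  dp/dt·Δt = +0.000066  |  p_6 = 0.571426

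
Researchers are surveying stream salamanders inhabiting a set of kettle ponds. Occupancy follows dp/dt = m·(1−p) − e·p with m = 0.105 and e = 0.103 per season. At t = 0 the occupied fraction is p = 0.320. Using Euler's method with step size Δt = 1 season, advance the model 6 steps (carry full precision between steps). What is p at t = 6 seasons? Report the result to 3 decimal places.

0.459

Update rule: p ← p + [m·(1−p) − e·p]·Δt with Δt = 1.
  1  |  dp/dt·Δt = +0.038440  |  p_1 = 0.358440
  2  |  dp/dt·Δt = +0.030444  |  p_2 = 0.388884
  3  |  dp/dt·Δt = +0.024112  |  p_3 = 0.412997
  4  |  dp/dt·Δt = +0.019097  |  p_4 = 0.432093
  5  |  dp/dt·Δt = +0.015125  |  p_5 = 0.447218
  6  |  dp/dt·Δt = +0.011979  |  p_6 = 0.459197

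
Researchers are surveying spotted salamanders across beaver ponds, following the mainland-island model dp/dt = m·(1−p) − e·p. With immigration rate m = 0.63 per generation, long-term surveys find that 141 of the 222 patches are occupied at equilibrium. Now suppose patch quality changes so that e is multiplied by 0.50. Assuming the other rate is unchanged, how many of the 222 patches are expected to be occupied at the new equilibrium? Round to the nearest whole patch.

Observed p* = 141/222 = 0.63514.
Balance m(1−p*) = e·p* gives e = m(1−p*)/p* = 0.63×0.36486/0.63514 = 0.36191.
New p* = m/(m+e) = 0.63000/(0.63000+0.18096) = 0.77686.
Expected occupied = 222 × 0.77686 = 172.46 ≈ 172.

172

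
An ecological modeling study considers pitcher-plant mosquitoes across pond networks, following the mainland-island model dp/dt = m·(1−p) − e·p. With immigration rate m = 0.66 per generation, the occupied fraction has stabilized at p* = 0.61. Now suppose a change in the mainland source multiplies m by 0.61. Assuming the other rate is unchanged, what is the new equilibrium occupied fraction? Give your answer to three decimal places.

Balance m(1−p*) = e·p* gives e = m(1−p*)/p* = 0.66×0.39000/0.61000 = 0.42197.
New p* = m/(m+e) = 0.40260/(0.40260+0.42197) = 0.48825.

0.488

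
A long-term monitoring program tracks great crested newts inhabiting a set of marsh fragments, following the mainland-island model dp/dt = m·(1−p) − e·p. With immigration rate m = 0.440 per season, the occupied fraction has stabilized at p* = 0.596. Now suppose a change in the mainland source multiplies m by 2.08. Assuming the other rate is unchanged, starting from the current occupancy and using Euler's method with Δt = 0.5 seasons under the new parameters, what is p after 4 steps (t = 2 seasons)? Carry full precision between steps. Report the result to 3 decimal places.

0.750

Balance m(1−p*) = e·p* gives e = m(1−p*)/p* = 0.440×0.40400/0.59600 = 0.29826.
Starting from p₀ = 0.59600; update p ← p + (dp/dt)·Δt with the new parameters.
p: 0.59600 → 0.69199  (Δp = +0.09599)
p: 0.69199 → 0.72974  (Δp = +0.03775)
p: 0.72974 → 0.74459  (Δp = +0.01485)
p: 0.74459 → 0.75043  (Δp = +0.00584)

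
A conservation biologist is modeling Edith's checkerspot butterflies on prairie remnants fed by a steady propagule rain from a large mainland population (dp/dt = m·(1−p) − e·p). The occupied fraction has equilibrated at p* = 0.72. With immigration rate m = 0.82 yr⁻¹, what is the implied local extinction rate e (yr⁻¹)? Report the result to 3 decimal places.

At equilibrium m(1−p*) = e·p*, so e = m(1−p*)/p*.
e = 0.82 × 0.2800 / 0.72 = 0.3189.

0.319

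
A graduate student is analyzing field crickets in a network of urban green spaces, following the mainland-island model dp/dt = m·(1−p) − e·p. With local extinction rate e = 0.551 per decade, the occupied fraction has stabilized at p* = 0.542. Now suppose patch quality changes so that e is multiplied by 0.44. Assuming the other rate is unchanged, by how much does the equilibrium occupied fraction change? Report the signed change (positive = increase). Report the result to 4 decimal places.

0.1870

Balance m(1−p*) = e·p* gives m = e·p*/(1−p*) = 0.551×0.54200/0.45800 = 0.65206.
New p* = m/(m+e) = 0.65206/(0.65206+0.24244) = 0.72897.
Δp* = 0.72897 − 0.54200 = +0.18697.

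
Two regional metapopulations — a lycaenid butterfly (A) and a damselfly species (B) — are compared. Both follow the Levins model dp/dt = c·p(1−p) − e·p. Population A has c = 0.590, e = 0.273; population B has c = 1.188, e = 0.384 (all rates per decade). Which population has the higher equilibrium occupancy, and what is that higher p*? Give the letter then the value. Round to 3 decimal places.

B, 0.677

A: p*_A = 1 − 0.273/0.590 = 0.5373.
B: p*_B = 1 − 0.384/1.188 = 0.6768.
B is higher at 0.6768.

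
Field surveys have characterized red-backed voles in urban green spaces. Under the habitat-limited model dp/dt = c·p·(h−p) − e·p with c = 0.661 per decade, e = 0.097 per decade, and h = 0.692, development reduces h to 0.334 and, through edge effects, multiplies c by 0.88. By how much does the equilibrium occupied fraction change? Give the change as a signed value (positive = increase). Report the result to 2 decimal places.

-0.38

Before: p* = h − e/c = 0.692 − 0.097/0.661 = 0.692 − 0.1467 = 0.5453.
After: c = 0.58168, e = 0.097, h = 0.334; p* = 0.334 − 0.097/0.58168 = 0.1672.
Δp* = 0.1672 − 0.5453 = -0.3780.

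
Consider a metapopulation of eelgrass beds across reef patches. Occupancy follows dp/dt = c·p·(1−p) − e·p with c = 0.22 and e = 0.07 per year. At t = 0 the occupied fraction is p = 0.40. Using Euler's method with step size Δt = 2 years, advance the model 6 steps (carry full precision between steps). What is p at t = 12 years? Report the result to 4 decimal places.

Update rule: p ← p + [c·p·(1−p) − e·p]·Δt with Δt = 2.
step 1: Δp = +0.04960, p = 0.44960
step 2: Δp = +0.04594, p = 0.49554
step 3: Δp = +0.04062, p = 0.53615
step 4: Δp = +0.03436, p = 0.57052
step 5: Δp = +0.02794, p = 0.59846
step 6: Δp = +0.02195, p = 0.62041

0.6204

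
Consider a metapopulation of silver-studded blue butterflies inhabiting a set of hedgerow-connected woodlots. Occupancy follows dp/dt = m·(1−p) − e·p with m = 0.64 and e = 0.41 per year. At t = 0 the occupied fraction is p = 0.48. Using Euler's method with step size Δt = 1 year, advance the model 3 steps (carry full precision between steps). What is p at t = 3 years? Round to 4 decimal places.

Update rule: p ← p + [m·(1−p) − e·p]·Δt with Δt = 1.
step 1: Δp = +0.13600, p = 0.61600
step 2: Δp = -0.00680, p = 0.60920
step 3: Δp = +0.00034, p = 0.60954

0.6095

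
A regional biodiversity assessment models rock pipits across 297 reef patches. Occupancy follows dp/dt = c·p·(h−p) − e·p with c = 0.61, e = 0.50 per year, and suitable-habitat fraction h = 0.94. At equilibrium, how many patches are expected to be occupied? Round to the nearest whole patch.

36

p* = h − e/c = 0.94 − 0.8197 = 0.1203.
Expected occupied patches = N × p* = 297 × 0.1203 = 35.74 ≈ 36.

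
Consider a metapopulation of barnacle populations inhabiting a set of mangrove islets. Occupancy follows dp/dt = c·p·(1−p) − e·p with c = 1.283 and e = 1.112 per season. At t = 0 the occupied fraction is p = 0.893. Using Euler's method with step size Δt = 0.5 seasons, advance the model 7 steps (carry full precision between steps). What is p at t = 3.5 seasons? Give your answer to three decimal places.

Update rule: p ← p + [c·p·(1−p) − e·p]·Δt with Δt = 0.5.
step 1: Δp = -0.43521, p = 0.45779
step 2: Δp = -0.09530, p = 0.36249
step 3: Δp = -0.05330, p = 0.30919
step 4: Δp = -0.03489, p = 0.27430
step 5: Δp = -0.02481, p = 0.24949
step 6: Δp = -0.01860, p = 0.23089
step 7: Δp = -0.01446, p = 0.21643

0.216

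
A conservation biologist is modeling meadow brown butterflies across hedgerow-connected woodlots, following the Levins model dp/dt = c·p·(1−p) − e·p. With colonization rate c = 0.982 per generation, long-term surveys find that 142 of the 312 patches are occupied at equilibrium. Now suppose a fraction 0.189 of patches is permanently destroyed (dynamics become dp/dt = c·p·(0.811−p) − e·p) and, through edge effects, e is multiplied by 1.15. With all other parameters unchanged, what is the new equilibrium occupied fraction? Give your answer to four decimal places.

0.1844

Observed p* = 142/312 = 0.45513.
Balance c(1−p*) = e gives e = 0.982×(1 − 0.45513) = 0.53506.
New p* = 0.811 − e/c = 0.811 − 0.61532/0.98200 = 0.18440.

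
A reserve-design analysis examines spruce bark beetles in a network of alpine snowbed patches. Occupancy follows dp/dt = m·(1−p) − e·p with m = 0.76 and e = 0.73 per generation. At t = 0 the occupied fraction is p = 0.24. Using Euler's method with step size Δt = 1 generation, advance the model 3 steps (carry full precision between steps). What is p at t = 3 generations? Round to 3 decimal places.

0.542

Update rule: p ← p + [m·(1−p) − e·p]·Δt with Δt = 1.
step 1: Δp = +0.40240, p = 0.64240
step 2: Δp = -0.19718, p = 0.44522
step 3: Δp = +0.09662, p = 0.54184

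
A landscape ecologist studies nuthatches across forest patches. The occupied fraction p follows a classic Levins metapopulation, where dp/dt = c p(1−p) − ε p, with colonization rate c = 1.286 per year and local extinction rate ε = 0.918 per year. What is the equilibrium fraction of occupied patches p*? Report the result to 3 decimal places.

At equilibrium, colonization balances extinction: c·p*·(1−p*) = ε·p*.
So p* = 1 − ε/c = 1 − 0.918/1.286 = 1 − 0.7138 = 0.2862.

0.286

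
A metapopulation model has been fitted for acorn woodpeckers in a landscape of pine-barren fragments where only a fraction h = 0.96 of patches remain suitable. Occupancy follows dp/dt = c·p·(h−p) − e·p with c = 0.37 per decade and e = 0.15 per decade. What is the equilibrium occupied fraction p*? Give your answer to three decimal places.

Setting dp/dt = 0 and dividing by p* gives c·(h−p*) = e.
So p* = h − e/c = 0.96 − 0.15/0.37 = 0.96 − 0.4054 = 0.5546.

0.555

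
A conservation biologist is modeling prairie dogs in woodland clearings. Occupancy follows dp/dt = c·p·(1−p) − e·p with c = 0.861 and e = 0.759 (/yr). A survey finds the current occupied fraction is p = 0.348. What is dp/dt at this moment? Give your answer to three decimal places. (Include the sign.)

Colonization term: c·p·(1−p) = 0.861×0.348×0.6520 = 0.19536.
Extinction term: e·p = 0.26413.
dp/dt = 0.19536 − 0.26413 = -0.06877.

-0.069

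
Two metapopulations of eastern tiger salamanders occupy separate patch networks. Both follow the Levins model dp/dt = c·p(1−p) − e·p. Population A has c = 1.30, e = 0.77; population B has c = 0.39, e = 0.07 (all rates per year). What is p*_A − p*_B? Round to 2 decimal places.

A: p*_A = 1 − 0.77/1.30 = 0.4077.
B: p*_B = 1 − 0.07/0.39 = 0.8205.
p*_A − p*_B = 0.4077 − 0.8205 = -0.4128.

-0.41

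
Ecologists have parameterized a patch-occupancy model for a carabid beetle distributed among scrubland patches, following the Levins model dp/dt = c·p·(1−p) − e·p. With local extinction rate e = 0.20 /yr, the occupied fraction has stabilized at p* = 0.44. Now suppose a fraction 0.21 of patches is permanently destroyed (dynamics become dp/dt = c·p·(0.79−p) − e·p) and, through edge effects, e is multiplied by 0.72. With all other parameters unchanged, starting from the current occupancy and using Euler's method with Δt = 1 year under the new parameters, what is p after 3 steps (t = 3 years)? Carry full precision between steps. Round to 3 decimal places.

0.419

Balance c(1−p*) = e gives c = e/(1 − 0.44000) = 0.20/0.56000 = 0.35714.
Starting from p₀ = 0.44000; update p ← p + (dp/dt)·Δt with the new parameters.
step 1: Δp = -0.00836, p = 0.43164
step 2: Δp = -0.00691, p = 0.42473
step 3: Δp = -0.00575, p = 0.41897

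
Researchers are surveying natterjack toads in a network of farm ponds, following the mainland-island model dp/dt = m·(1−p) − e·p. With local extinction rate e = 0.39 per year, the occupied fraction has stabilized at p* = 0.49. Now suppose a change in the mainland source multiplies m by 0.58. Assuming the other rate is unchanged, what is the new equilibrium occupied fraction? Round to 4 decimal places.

0.3578

Balance m(1−p*) = e·p* gives m = e·p*/(1−p*) = 0.39×0.49000/0.51000 = 0.37471.
New p* = m/(m+e) = 0.21733/(0.21733+0.39000) = 0.35784.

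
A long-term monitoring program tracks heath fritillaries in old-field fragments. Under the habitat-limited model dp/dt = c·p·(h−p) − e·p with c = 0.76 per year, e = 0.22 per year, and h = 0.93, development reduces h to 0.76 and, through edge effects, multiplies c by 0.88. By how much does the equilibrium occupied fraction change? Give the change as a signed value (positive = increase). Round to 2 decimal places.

-0.21

Before: p* = h − e/c = 0.93 − 0.22/0.76 = 0.93 − 0.2895 = 0.6405.
After: c = 0.6688, e = 0.22, h = 0.76; p* = 0.76 − 0.22/0.6688 = 0.4311.
Δp* = 0.4311 − 0.6405 = -0.2095.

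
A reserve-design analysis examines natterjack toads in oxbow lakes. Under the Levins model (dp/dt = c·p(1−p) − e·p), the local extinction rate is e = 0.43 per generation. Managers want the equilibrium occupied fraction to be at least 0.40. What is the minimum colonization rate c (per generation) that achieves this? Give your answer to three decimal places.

0.717

p* = 1 − e/c ≥ 0.40 requires e/c ≤ 0.6000, i.e. c ≥ e/0.6000.
c_min = 0.43/0.6000 = 0.7167.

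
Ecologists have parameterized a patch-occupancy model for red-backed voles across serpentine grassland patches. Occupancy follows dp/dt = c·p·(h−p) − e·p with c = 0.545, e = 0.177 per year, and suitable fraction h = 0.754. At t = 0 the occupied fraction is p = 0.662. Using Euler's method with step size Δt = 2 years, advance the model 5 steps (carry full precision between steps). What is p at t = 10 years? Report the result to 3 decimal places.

0.433

Update rule: p ← p + [c·p·(h−p) − e·p]·Δt with Δt = 2.
step 1: Δp = -0.16796, p = 0.49404
step 2: Δp = -0.03490, p = 0.45914
step 3: Δp = -0.01497, p = 0.44417
step 4: Δp = -0.00723, p = 0.43694
step 5: Δp = -0.00367, p = 0.43327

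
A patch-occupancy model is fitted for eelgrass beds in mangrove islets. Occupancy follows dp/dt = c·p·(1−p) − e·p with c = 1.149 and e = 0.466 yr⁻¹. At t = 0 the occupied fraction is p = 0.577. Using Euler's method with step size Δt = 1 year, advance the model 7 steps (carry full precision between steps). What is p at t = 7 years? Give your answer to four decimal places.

0.5944

Update rule: p ← p + [c·p·(1−p) − e·p]·Δt with Δt = 1.
step 1: Δp = +0.01156, p = 0.58856
step 2: Δp = +0.00397, p = 0.59253
step 3: Δp = +0.00129, p = 0.59382
step 4: Δp = +0.00041, p = 0.59424
step 5: Δp = +0.00013, p = 0.59437
step 6: Δp = +0.00004, p = 0.59441
step 7: Δp = +0.00001, p = 0.59442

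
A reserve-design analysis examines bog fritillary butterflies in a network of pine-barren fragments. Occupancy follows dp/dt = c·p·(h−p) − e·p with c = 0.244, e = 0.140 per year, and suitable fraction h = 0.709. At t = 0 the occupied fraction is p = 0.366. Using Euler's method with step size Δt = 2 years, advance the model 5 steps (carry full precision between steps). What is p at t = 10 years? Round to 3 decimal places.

0.239

Update rule: p ← p + [c·p·(h−p) − e·p]·Δt with Δt = 2.
step 1: Δp = -0.04122, p = 0.32478
step 2: Δp = -0.03004, p = 0.29474
step 3: Δp = -0.02294, p = 0.27180
step 4: Δp = -0.01811, p = 0.25368
step 5: Δp = -0.01466, p = 0.23902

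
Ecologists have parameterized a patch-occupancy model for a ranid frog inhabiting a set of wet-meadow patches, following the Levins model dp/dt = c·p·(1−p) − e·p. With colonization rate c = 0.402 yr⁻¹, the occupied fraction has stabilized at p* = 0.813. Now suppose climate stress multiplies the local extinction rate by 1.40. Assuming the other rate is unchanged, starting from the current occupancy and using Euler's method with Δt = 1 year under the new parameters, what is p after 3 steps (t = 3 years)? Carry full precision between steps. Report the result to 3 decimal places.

0.762

Balance c(1−p*) = e gives e = 0.402×(1 − 0.81300) = 0.07517.
Starting from p₀ = 0.81300; update p ← p + (dp/dt)·Δt with the new parameters.
  1  |  dp/dt·Δt = -0.024447  |  p_1 = 0.788553
  2  |  dp/dt·Δt = -0.015962  |  p_2 = 0.772591
  3  |  dp/dt·Δt = -0.010681  |  p_3 = 0.761910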